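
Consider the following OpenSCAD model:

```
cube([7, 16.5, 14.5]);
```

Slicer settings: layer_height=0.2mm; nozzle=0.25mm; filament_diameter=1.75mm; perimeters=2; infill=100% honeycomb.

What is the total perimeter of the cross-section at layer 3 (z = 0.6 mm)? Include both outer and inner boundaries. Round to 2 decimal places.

47.00 mm

At z = 0.6 mm: the 7×16.5 cube contributes its full rectangle (perimeter 47.00 mm). Overall, the cross-section is a single solid region. Total boundary length (outer) = 47.00 mm.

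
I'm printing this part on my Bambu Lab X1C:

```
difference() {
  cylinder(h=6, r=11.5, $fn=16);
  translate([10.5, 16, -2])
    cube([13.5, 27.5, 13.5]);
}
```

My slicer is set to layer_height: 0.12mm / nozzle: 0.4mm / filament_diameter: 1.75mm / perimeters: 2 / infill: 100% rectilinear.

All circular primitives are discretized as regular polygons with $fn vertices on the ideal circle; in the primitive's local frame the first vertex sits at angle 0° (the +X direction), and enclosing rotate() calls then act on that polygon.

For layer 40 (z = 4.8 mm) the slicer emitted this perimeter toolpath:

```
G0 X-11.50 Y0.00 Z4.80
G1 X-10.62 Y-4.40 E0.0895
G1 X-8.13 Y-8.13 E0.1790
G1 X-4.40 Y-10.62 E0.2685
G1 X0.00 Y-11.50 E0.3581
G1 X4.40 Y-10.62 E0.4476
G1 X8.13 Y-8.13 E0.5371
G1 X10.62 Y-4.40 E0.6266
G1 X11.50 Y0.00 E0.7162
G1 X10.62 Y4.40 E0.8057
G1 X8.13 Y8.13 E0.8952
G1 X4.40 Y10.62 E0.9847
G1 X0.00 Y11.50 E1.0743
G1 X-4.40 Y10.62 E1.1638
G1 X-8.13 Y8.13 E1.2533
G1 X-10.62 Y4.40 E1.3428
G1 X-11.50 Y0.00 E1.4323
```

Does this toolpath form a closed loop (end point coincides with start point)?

Start point (G0): (-11.50, 0.00). End point (last G1): the path returns to the start — closed.

yes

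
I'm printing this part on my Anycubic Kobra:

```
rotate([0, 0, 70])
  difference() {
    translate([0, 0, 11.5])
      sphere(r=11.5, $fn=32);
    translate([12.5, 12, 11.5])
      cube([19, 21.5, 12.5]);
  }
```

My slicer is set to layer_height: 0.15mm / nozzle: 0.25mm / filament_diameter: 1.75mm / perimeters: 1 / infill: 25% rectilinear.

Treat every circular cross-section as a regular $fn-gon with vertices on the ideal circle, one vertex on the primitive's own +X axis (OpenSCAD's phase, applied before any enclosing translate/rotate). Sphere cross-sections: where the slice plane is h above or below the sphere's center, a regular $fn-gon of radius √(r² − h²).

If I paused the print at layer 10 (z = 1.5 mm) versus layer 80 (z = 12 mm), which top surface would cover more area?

Layer 10 (z = 1.5): the r=11.5 sphere slices to a regular 32-gon of circumradius 5.679 (√(r²−h²) with h=10 from center) (area = (32/2)·5.679²·sin(360°/32) = 100.67 mm²); the cube at (12.5, 12) is not intersected at this z (z outside [11.5, 24]); Taking the first minus the rest: none of the subtracted shapes is present at this height, so the r=11.5 sphere is unchanged — area = 100.67 mm²; (rotated 70° about Z; rotation is an isometry so areas/perimeters/island counts are preserved). So its area = 100.67 mm². Layer 80 (z = 12): the r=11.5 sphere contributes a regular 32-gon of circumradius √(11.5²−0.5²) = 11.489 (area = (32/2)·11.489²·sin(360°/32) = 412.03 mm²); the 19×21.5 cube at (12.5, 12) contributes its full rectangle (area 408.50 mm²); Subtracting the remaining from the first: starting from the r=11.5 sphere (412.03 mm²), the 19×21.5 cube at (12.5, 12) misses the remaining region (no effect) — area = 412.03 mm²; (rotated 70° about Z; rotation is an isometry so areas/perimeters/island counts are preserved). So its area = 412.03 mm². Layer 80 is larger (412.03 vs 100.67 mm²).

layer 80 (z = 12 mm)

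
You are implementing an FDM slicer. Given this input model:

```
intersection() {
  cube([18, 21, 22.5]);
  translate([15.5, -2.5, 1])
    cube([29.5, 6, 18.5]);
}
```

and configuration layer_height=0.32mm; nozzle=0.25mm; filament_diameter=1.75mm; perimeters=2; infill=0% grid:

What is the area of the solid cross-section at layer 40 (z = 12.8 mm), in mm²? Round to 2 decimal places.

At z = 12.8 mm: the 18×21 cube contributes its full rectangle (area 378.00 mm²); the cube at (15.5, -2.5) is present — its section is the full 29.5×6 rectangle (area 177.00 mm²); After intersecting: the 29.5×6 cube at (15.5, -2.5) partially overlaps the 18×21 cube; clipping to the common part keeps 8.75 mm² — area = 8.75 mm². Overall, the cross-section is a single solid region. Net area = 8.75 mm².

8.75 mm²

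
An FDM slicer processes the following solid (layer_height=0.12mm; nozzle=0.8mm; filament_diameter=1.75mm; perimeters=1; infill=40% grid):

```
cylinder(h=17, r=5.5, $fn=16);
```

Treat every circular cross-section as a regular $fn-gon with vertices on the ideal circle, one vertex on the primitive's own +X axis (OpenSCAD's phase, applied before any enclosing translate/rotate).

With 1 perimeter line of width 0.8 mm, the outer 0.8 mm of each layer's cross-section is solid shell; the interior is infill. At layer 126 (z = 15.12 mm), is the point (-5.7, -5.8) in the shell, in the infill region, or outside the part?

At z = 15.12 mm: the r=5.5 cylinder gives a regular 16-gon of circumradius 5.5 (constant along its height). Overall, the cross-section is a single solid region. The nearest boundary edge runs (-5.08, -2.10)→(-3.89, -3.89); distance from the point to it = 2.63 mm. The point is not inside any of the regions above, so it lies outside the cross-section (2.63 mm from the nearest boundary).

outside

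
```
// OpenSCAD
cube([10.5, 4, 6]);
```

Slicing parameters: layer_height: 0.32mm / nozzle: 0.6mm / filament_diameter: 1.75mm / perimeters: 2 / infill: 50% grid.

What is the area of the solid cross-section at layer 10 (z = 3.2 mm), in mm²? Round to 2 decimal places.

At z = 3.2 mm: the cube (footprint 10.5×4) is included at this height (area 42.00 mm²). Overall, the cross-section is a single solid region. Net area = 42.00 mm².

42.00 mm²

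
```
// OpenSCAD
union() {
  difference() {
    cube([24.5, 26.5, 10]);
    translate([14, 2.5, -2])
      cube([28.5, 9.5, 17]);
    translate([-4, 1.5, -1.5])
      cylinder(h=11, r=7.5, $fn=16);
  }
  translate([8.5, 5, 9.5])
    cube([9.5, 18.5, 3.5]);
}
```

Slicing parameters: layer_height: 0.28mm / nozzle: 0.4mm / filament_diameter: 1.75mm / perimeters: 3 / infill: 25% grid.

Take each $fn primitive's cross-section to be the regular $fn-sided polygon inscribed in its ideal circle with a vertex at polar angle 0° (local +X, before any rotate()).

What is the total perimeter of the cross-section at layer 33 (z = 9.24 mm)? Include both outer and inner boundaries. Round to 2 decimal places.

121.07 mm

At z = 9.24 mm: the cube (footprint 24.5×26.5) is included at this height (perimeter 102.00 mm); the cube at (14, 2.5) is present — its section is the full 28.5×9.5 rectangle (perimeter 76.00 mm); the r=7.5 cylinder at (-4, 1.5) contributes a regular 16-gon of circumradius 7.5 (perimeter = 2·16·7.500·sin(180°/16) = 46.82 mm); After the difference (first − rest): starting from the 24.5×26.5 cube, the 28.5×9.5 cube at (14, 2.5) partially overlaps it — only the 99.75 mm² overlap (of its 270.75 mm²) is removed, clipping the outline; the r=7.5 cylinder at (-4, 1.5) partially overlaps it — only the 19.97 mm² overlap (of its 172.21 mm²) is removed, clipping the outline — boundary = 121.07 mm; the cube at (8.5, 5) is not intersected at this z (z outside [9.5, 13]); Merging all regions: only that combined region is present, so the union is just that shape — boundary = 121.07 mm. Overall, the cross-section is a single solid region. Total boundary length (outer) = 121.07 mm.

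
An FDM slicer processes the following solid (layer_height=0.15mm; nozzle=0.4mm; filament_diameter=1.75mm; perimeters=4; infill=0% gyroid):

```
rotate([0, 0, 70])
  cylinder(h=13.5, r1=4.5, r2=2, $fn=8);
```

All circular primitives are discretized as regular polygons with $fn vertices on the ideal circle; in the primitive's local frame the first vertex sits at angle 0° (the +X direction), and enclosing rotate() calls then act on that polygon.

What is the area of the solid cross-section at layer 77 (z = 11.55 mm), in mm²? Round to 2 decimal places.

15.77 mm²

At z = 11.55 mm: the cone: at t=0.856 of its height the radius interpolates to r₁+(r₂−r₁)t = 2.361, giving a regular 8-gon of that circumradius (area = (8/2)·2.361²·sin(360°/8) = 15.77 mm²); (rotated 70° about Z; rotation is an isometry so areas/perimeters/island counts are preserved). Overall, the cross-section is a single solid region. Net area = 15.77 mm².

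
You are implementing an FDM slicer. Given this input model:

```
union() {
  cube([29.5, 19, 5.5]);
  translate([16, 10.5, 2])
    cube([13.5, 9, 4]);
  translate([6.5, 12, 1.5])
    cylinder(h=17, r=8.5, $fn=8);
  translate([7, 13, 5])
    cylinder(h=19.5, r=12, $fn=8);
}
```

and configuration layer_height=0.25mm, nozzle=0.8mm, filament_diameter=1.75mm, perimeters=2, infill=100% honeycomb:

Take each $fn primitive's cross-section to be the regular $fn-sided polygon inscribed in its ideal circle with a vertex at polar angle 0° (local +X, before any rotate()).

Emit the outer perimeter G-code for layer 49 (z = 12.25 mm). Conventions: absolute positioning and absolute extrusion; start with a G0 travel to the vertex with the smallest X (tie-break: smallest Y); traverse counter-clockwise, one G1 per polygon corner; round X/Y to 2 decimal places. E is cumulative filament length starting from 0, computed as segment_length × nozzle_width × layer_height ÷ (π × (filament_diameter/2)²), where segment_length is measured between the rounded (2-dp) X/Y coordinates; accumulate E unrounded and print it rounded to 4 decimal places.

At z = 12.25 mm: the cube is absent (z outside [0, 5.5]); the cube at (16, 10.5) does not reach this height (z outside [2, 6]); the cylinder at (6.5, 12): section is a regular 8-gon, circumradius r=8.5; the r=12 cylinder at (7, 13) gives a regular 8-gon of circumradius 12 (constant along its height); Merging all regions: the r=8.5 cylinder at (6.5, 12) lies entirely inside the r=12 cylinder at (7, 13), so the union is just the r=12 cylinder at (7, 13) — 1 connected region. The outline is a single polygon with 8 vertices. Extrusion per mm of travel: 0.8 × 0.25 / (π × 0.875²) = 0.083150. Accumulating E over each segment gives final E = 6.1112.

G0 X-5.00 Y13.00 Z12.25
G1 X-1.49 Y4.51 E0.7639
G1 X7.00 Y1.00 E1.5278
G1 X15.49 Y4.51 E2.2917
G1 X19.00 Y13.00 E3.0556
G1 X15.49 Y21.49 E3.8195
G1 X7.00 Y25.00 E4.5834
G1 X-1.49 Y21.49 E5.3473
G1 X-5.00 Y13.00 E6.1112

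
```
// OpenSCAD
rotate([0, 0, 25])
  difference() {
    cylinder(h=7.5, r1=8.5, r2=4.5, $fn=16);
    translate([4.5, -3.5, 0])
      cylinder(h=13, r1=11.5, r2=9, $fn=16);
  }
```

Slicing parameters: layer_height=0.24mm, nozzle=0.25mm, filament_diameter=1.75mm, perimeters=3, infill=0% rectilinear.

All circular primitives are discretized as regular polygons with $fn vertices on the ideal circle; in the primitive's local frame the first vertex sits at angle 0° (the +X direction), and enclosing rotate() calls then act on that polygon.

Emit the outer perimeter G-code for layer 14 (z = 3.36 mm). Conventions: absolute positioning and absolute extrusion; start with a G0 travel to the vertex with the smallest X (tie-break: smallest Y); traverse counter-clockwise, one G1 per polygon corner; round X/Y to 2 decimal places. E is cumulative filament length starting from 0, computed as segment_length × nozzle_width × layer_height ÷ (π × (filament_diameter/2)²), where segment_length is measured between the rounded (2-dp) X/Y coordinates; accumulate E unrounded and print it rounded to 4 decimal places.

At z = 3.36 mm: the cone (r1=8.5→r2=4.5) has section circumradius 6.708 here — a regular 16-gon; the cone at (4.5, -3.5): at t=0.258 of its height the radius interpolates to r₁+(r₂−r₁)t = 10.854, giving a regular 16-gon of that circumradius; Subtracting the remaining from the first: starting from the cone, the cone at (4.5, -3.5) partially overlaps it — only the 124.17 mm² overlap (of its 360.66 mm²) is removed, clipping the outline — 1 connected region; (rotated 25° about Z; rotation is an isometry so areas/perimeters/island counts are preserved). The outline is a single polygon with 11 vertices. Extrusion per mm of travel: 0.25 × 0.24 / (π × 0.875²) = 0.024945. Accumulating E over each segment gives final E = 0.6447.

G0 X-6.70 Y-0.29 Z3.36
G1 X-6.08 Y-2.83 E0.0652
G1 X-4.53 Y-4.95 E0.1307
G1 X-4.50 Y-4.97 E0.1316
G1 X-5.29 Y-1.74 E0.2146
G1 X-4.64 Y2.44 E0.3201
G1 X-2.44 Y6.06 E0.4258
G1 X-2.21 Y6.23 E0.4329
G1 X-2.83 Y6.08 E0.4488
G1 X-4.95 Y4.53 E0.5143
G1 X-6.30 Y2.29 E0.5796
G1 X-6.70 Y-0.29 E0.6447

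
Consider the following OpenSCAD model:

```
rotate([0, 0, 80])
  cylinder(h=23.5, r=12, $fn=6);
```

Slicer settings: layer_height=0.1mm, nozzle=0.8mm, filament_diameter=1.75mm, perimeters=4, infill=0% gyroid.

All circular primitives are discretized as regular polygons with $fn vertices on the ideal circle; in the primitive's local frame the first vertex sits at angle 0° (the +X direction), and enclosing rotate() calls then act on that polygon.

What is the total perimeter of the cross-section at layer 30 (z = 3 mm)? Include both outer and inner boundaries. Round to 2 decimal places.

At z = 3 mm: the r=12 cylinder contributes a regular 6-gon of circumradius 12 (perimeter = 2·6·12.000·sin(180°/6) = 72.00 mm); (whole slice rotated 80° about Z — lengths, areas and connectivity unchanged). Overall, the cross-section is a single solid region. Total boundary length (outer) = 72.00 mm.

72.00 mm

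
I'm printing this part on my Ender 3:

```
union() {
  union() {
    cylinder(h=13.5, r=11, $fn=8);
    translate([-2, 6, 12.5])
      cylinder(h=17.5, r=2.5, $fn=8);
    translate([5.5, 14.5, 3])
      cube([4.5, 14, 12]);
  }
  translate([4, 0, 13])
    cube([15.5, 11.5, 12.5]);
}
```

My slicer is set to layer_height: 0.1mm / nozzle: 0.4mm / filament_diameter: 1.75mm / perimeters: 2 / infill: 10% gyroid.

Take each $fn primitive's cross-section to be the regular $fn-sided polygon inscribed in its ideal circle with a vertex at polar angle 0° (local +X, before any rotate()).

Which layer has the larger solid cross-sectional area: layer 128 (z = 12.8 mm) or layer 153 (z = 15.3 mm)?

layer 128 (z = 12.8 mm)

Layer 128 (z = 12.8): the cylinder: section is a regular 8-gon, circumradius r=11 (area = (8/2)·11.000²·sin(360°/8) = 342.24 mm²); the r=2.5 cylinder at (-2, 6) contributes a regular 8-gon of circumradius 2.5 (area = (8/2)·2.500²·sin(360°/8) = 17.68 mm²); the 4.5×14 cube at (5.5, 14.5) contributes its full rectangle (area 63.00 mm²); Taking the union: the regions partially overlap — summed areas 422.92 mm² minus the doubly-counted overlap 17.68 mm² gives 405.24 mm² — area = 405.24 mm²; the cube at (4, 0) is absent (z outside [13, 25.5]); Combining (union): only the result so far is present, so the union is just that shape — area = 405.24 mm². So its area = 405.24 mm². Layer 153 (z = 15.3): the cylinder does not reach this height (z outside [0, 13.5]); the cylinder at (-2, 6): section is a regular 8-gon, circumradius r=2.5 (area = (8/2)·2.500²·sin(360°/8) = 17.68 mm²); the cube at (5.5, 14.5) is absent (z outside [3, 15]); Merging all regions: only the r=2.5 cylinder at (-2, 6) is present, so the union is just that shape — area = 17.68 mm²; the cube at (4, 0) (footprint 15.5×11.5) is included at this height (area 178.25 mm²); Taking the union: the 2 present regions are separate (no shared area or edge), so areas and boundary lengths simply add and each stays a separate island — area = 195.93 mm². So its area = 195.93 mm². Layer 128 is larger (405.24 vs 195.93 mm²).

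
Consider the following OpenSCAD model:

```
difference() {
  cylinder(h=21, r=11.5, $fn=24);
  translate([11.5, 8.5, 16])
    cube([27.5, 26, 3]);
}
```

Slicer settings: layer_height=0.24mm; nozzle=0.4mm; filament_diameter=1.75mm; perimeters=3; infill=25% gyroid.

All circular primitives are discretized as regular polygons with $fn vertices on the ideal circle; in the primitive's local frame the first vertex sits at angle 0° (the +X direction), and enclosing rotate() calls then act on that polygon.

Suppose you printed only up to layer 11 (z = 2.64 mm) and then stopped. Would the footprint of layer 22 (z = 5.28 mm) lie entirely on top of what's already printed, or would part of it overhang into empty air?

Compare the two slices. At z = 2.64: the r=11.5 cylinder contributes a regular 24-gon of circumradius 11.5 (area = (24/2)·11.500²·sin(360°/24) = 410.75 mm²); the cube at (11.5, 8.5) is not intersected at this z (z outside [16, 19]); Taking the first minus the rest: none of the subtracted shapes is present at this height, so the r=11.5 cylinder is unchanged — area = 410.75 mm². At z = 5.28: the r=11.5 cylinder gives a regular 24-gon of circumradius 11.5 (constant along its height) (area = (24/2)·11.500²·sin(360°/24) = 410.75 mm²); the cube at (11.5, 8.5) is absent (z outside [16, 19]); After the difference (first − rest): none of the subtracted shapes is present at this height, so the r=11.5 cylinder is unchanged — area = 410.75 mm². Checking containment: the cross-section at z = 5.28 is a subset of the cross-section at z = 2.64.

entirely on top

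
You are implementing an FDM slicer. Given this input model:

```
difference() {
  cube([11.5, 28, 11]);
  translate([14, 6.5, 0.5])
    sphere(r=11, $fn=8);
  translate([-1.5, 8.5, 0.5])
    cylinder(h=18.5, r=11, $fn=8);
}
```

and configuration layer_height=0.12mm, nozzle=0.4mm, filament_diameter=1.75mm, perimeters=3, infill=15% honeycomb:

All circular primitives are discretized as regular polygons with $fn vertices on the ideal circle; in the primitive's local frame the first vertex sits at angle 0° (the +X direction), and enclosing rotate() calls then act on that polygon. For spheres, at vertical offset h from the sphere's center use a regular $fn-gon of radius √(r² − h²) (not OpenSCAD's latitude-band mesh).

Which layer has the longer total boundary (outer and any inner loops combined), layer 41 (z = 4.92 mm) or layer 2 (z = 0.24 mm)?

Layer 41 (z = 4.92): the cube (footprint 11.5×28) is included at this height (perimeter 79.00 mm); the r=11 sphere at (14, 6.5) slices to a regular 8-gon of circumradius 10.073 (√(r²−h²) with h=4.42 from center) (perimeter = 2·8·10.073·sin(180°/8) = 61.68 mm); the cylinder at (-1.5, 8.5): section is a regular 8-gon, circumradius r=11 (perimeter = 2·8·11.000·sin(180°/8) = 67.35 mm); After the difference (first − rest): starting from the 11.5×28 cube, the r=11 sphere at (14, 6.5) partially overlaps it — only the 88.33 mm² overlap (of its 286.98 mm²) is removed, clipping the outline; the r=11 cylinder at (-1.5, 8.5) partially overlaps it — only the 98.24 mm² overlap (of its 342.24 mm²) is removed, clipping the outline — boundary = 51.96 mm. So its perimeter = 51.96 mm. Layer 2 (z = 0.24): the cube (footprint 11.5×28) is included at this height (perimeter 79.00 mm); the sphere at (14, 6.5): section is a regular 8-gon, circumradius = √(r²−h²) = √(11²−0.26²) = 10.997 (perimeter = 2·8·10.997·sin(180°/8) = 67.33 mm); the cylinder at (-1.5, 8.5) does not reach this height (z outside [0.5, 19]); Subtracting the remaining from the first: starting from the 11.5×28 cube, the r=11 sphere at (14, 6.5) partially overlaps it — only the 105.79 mm² overlap (of its 342.05 mm²) is removed, clipping the outline — boundary = 77.90 mm. So its perimeter = 77.90 mm. Layer 2 is larger (77.90 vs 51.96 mm).

layer 2 (z = 0.24 mm)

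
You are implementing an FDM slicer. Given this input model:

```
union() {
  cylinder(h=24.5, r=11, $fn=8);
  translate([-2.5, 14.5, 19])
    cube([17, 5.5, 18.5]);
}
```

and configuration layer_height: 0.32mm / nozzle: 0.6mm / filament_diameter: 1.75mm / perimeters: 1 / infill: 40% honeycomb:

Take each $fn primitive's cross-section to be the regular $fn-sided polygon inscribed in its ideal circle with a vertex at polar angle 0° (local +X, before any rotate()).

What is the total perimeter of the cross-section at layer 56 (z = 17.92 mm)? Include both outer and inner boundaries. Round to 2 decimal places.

67.35 mm

At z = 17.92 mm: the r=11 cylinder contributes a regular 8-gon of circumradius 11 (perimeter = 2·8·11.000·sin(180°/8) = 67.35 mm); the cube at (-2.5, 14.5) does not reach this height (z outside [19, 37.5]); Merging all regions: only the r=11 cylinder is present, so the union is just that shape — boundary = 67.35 mm. Overall, the cross-section is a single solid region. Total boundary length (outer) = 67.35 mm.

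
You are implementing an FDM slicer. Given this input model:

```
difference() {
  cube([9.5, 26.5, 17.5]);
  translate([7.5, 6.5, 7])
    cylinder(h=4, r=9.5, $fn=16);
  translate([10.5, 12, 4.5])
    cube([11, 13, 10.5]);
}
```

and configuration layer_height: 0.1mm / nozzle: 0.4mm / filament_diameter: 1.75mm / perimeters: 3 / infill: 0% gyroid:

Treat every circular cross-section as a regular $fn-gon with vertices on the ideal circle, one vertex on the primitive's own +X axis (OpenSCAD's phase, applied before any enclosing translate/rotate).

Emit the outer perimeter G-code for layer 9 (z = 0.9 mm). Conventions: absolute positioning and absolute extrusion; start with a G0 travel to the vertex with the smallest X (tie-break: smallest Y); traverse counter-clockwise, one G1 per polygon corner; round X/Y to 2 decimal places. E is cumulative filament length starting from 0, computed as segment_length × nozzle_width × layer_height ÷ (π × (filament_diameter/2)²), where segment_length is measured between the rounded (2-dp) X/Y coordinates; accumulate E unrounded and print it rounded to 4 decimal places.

At z = 0.9 mm: the cube (footprint 9.5×26.5) is included at this height; the cylinder at (7.5, 6.5) is absent (z outside [7, 11]); the cube at (10.5, 12) does not reach this height (z outside [4.5, 15]); After the difference (first − rest): none of the subtracted shapes is present at this height, so the 9.5×26.5 cube is unchanged — 1 connected region. The outline is a single polygon with 4 vertices. Extrusion per mm of travel: 0.4 × 0.1 / (π × 0.875²) = 0.016630. Accumulating E over each segment gives final E = 1.1974.

G0 X0.00 Y0.00 Z0.90
G1 X9.50 Y0.00 E0.1580
G1 X9.50 Y26.50 E0.5987
G1 X0.00 Y26.50 E0.7567
G1 X0.00 Y0.00 E1.1974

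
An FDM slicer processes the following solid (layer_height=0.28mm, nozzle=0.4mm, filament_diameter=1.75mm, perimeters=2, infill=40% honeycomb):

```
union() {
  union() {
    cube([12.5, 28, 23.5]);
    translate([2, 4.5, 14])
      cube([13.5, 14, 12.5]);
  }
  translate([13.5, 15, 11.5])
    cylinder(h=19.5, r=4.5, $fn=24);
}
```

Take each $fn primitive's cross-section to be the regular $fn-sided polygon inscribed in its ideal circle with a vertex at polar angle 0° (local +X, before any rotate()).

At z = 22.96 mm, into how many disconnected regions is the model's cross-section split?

At z = 22.96 mm: the 12.5×28 cube contributes its full rectangle; the cube at (2, 4.5) is present — its section is the full 13.5×14 rectangle; Taking the union: the regions partially overlap (shared area 147.00 mm²), so overlapping operands fuse into one piece — 1 connected region; the r=4.5 cylinder at (13.5, 15) contributes a regular 24-gon of circumradius 4.5; Taking the union: the regions partially overlap (shared area 46.15 mm²), so overlapping operands fuse into one piece — 1 connected region. The result has 1 disconnected region.

1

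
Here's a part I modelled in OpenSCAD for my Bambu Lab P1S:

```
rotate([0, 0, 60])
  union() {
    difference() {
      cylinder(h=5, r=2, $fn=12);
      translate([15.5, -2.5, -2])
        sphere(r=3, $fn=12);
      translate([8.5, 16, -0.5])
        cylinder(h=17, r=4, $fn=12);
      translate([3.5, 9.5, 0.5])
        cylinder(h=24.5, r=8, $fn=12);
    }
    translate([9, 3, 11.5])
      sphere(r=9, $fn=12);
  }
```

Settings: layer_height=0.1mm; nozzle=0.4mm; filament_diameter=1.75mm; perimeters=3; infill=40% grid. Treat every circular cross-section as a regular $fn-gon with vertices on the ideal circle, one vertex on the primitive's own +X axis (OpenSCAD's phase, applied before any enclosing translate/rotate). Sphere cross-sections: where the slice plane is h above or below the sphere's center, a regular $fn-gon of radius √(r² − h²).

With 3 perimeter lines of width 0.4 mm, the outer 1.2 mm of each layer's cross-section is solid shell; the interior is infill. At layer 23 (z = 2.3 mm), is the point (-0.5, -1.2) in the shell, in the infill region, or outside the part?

At z = 2.3 mm: the r=2 cylinder gives a regular 12-gon of circumradius 2 (constant along its height); the sphere at (15.5, -2.5) is not intersected at this z (|z−center|=4.300 > r=3); the r=4 cylinder at (8.5, 16) gives a regular 12-gon of circumradius 4 (constant along its height); the r=8 cylinder at (3.5, 9.5) gives a regular 12-gon of circumradius 8 (constant along its height); Subtracting the remaining from the first: starting from the r=2 cylinder, the r=4 cylinder at (8.5, 16) misses the remaining region (no effect); the r=8 cylinder at (3.5, 9.5) misses the remaining region (no effect) — 1 connected region; the sphere at (9, 3) is not intersected at this z (|z−center|=9.200 > r=9); Combining (union): only the result so far is present, so the union is just that shape — 1 connected region; (whole slice rotated 60° about Z — lengths, areas and connectivity unchanged). Overall, the cross-section is a single solid region. Undo the 60° rotation: the query point maps to (-1.289, -0.167) in the un-rotated model frame. The nearest boundary edge runs (-1.73, -1.00)→(-2.00, 0.00); distance from the point to it = 0.64 mm. The point is inside the cross-section, 0.64 mm from the nearest boundary — within the 1.2 mm shell band (3 × 0.4).

shell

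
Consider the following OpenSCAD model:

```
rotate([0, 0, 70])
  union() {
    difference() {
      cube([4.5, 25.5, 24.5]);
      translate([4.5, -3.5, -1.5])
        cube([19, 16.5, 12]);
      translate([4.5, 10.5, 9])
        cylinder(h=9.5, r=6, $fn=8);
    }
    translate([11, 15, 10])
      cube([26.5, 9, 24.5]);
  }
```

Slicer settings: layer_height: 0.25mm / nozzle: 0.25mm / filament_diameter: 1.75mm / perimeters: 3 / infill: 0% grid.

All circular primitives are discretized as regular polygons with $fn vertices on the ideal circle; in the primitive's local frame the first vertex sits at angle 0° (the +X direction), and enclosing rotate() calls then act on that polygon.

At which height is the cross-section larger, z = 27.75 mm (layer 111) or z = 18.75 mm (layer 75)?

layer 75 (z = 18.75 mm)

Layer 111 (z = 27.75): the cube does not reach this height (z outside [0, 24.5]); the cube at (4.5, -3.5) is absent (z outside [-1.5, 10.5]); the cylinder at (4.5, 10.5) is absent (z outside [9, 18.5]); After the difference (first − rest): the first operand is absent here, so nothing remains; the 26.5×9 cube at (11, 15) contributes its full rectangle (area 238.50 mm²); Combining (union): only the 26.5×9 cube at (11, 15) is present, so the union is just that shape — area = 238.50 mm²; (rotated 70° about Z; rotation is an isometry so areas/perimeters/island counts are preserved). So its area = 238.50 mm². Layer 75 (z = 18.75): the cube is present — its section is the full 4.5×25.5 rectangle (area 114.75 mm²); the cube at (4.5, -3.5) is absent (z outside [-1.5, 10.5]); the cylinder at (4.5, 10.5) is not intersected at this z (z outside [9, 18.5]); After the difference (first − rest): none of the subtracted shapes is present at this height, so the 4.5×25.5 cube is unchanged — area = 114.75 mm²; the cube at (11, 15) (footprint 26.5×9) is included at this height (area 238.50 mm²); Combining (union): the 2 present regions are separate (no shared area or edge), so areas and boundary lengths simply add and each stays a separate island — area = 353.25 mm²; (rotated 70° about Z; rotation is an isometry so areas/perimeters/island counts are preserved). So its area = 353.25 mm². Layer 75 is larger (353.25 vs 238.50 mm²).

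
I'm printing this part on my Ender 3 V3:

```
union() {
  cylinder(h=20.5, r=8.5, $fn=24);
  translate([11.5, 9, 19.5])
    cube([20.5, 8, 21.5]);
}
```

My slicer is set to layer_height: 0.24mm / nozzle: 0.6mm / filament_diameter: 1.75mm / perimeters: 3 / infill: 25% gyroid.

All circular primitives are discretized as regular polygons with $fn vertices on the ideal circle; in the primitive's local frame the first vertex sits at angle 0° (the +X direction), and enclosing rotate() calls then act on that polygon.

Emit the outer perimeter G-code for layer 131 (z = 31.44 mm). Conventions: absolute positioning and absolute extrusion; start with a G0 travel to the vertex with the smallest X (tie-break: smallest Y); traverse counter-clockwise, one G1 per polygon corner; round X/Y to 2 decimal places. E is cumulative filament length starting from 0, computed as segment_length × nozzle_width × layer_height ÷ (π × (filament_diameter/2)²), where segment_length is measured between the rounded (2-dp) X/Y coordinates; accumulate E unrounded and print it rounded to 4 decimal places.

At z = 31.44 mm: the cylinder is not intersected at this z (z outside [0, 20.5]); the cube at (11.5, 9) (footprint 20.5×8) is included at this height; Taking the union: only the 20.5×8 cube at (11.5, 9) is present, so the union is just that shape — 1 connected region. The outline is a single polygon with 4 vertices. Extrusion per mm of travel: 0.6 × 0.24 / (π × 0.875²) = 0.059868. Accumulating E over each segment gives final E = 3.4125.

G0 X11.50 Y9.00 Z31.44
G1 X32.00 Y9.00 E1.2273
G1 X32.00 Y17.00 E1.7062
G1 X11.50 Y17.00 E2.9335
G1 X11.50 Y9.00 E3.4125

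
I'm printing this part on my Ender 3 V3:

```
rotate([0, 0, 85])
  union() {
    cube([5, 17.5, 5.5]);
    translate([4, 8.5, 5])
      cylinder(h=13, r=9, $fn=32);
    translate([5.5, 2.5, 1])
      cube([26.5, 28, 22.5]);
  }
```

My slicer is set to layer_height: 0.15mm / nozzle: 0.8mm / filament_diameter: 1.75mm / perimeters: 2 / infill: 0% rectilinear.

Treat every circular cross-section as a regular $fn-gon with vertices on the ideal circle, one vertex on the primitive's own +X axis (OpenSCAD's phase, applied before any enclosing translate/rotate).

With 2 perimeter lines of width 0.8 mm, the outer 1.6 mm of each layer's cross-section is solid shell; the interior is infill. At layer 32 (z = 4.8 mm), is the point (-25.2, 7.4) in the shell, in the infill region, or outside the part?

At z = 4.8 mm: the cube (footprint 5×17.5) is included at this height; the cylinder at (4, 8.5) is absent (z outside [5, 18]); the cube at (5.5, 2.5) (footprint 26.5×28) is included at this height; Taking the union: the 2 present regions are separate (no shared area or edge), so areas and boundary lengths simply add and each stays a separate island — 2 connected regions; (rotated 85° about Z; rotation is an isometry so areas/perimeters/island counts are preserved). Overall, the cross-section has 2 separate islands. Undo the 85° rotation: the query point maps to (5.176, 25.749) in the un-rotated model frame. The nearest boundary edge runs (5.50, 2.50)→(5.50, 30.50); distance from the point to it = 0.32 mm. The point is not inside any of the regions above, so it lies outside the cross-section (0.32 mm from the nearest boundary).

outside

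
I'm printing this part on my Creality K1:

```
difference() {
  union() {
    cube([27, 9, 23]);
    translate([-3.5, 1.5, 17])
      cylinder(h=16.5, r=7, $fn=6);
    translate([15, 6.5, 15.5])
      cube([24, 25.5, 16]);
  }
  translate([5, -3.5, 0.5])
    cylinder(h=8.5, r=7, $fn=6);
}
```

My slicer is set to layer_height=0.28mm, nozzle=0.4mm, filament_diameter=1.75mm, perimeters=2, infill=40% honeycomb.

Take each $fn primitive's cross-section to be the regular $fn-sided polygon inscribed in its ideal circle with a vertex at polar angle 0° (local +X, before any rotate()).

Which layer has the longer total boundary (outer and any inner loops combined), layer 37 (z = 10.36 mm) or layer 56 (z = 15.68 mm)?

Layer 37 (z = 10.36): the 27×9 cube contributes its full rectangle (perimeter 72.00 mm); the cylinder at (-3.5, 1.5) does not reach this height (z outside [17, 33.5]); the cube at (15, 6.5) does not reach this height (z outside [15.5, 31.5]); Taking the union: only the 27×9 cube is present, so the union is just that shape — boundary = 72.00 mm; the cylinder at (5, -3.5) is not intersected at this z (z outside [0.5, 9]); After the difference (first − rest): none of the subtracted shapes is present at this height, so the result so far is unchanged — boundary = 72.00 mm. So its perimeter = 72.00 mm. Layer 56 (z = 15.68): the cube is present — its section is the full 27×9 rectangle (perimeter 72.00 mm); the cylinder at (-3.5, 1.5) is not intersected at this z (z outside [17, 33.5]); the 24×25.5 cube at (15, 6.5) contributes its full rectangle (perimeter 99.00 mm); Merging all regions: the regions partially overlap (shared area 30.00 mm²), so the edge portions inside another operand are dropped and the merged outline is re-measured after clipping — boundary = 142.00 mm; the cylinder at (5, -3.5) is not intersected at this z (z outside [0.5, 9]); Subtracting the remaining from the first: none of the subtracted shapes is present at this height, so the result so far is unchanged — boundary = 142.00 mm. So its perimeter = 142.00 mm. Layer 56 is larger (142.00 vs 72.00 mm).

layer 56 (z = 15.68 mm)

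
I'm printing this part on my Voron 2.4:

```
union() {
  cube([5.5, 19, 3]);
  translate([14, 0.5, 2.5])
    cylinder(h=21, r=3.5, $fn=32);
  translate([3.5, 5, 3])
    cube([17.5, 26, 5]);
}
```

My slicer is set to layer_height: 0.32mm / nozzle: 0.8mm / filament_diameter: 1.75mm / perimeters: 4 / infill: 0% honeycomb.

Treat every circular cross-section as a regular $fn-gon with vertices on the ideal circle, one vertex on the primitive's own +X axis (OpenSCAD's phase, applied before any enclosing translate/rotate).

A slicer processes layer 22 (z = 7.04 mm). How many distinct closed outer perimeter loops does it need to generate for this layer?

2

At z = 7.04 mm: the cube is absent (z outside [0, 3]); the cylinder at (14, 0.5): section is a regular 32-gon, circumradius r=3.5; the cube at (3.5, 5) (footprint 17.5×26) is included at this height; Taking the union: the 2 present regions are separate (no shared area or edge), so areas and boundary lengths simply add and each stays a separate island — 2 connected regions. The result has 2 disconnected regions.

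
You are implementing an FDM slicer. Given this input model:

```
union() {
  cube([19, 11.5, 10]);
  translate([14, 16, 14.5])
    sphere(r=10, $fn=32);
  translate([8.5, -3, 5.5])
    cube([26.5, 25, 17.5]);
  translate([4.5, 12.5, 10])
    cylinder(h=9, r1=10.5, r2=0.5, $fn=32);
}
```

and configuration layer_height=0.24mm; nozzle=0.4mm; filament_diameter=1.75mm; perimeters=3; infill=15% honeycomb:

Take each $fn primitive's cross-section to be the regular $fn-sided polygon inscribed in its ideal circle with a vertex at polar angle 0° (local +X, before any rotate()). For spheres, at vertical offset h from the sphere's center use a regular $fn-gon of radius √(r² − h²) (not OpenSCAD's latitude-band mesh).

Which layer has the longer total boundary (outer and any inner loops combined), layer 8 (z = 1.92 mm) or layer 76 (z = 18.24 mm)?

layer 76 (z = 18.24 mm)

Layer 8 (z = 1.92): the cube (footprint 19×11.5) is included at this height (perimeter 61.00 mm); the sphere at (14, 16) is absent (|z−center|=12.580 > r=10); the cube at (8.5, -3) is absent (z outside [5.5, 23]); the cone at (4.5, 12.5) is absent (z outside [10, 19]); Taking the union: only the 19×11.5 cube is present, so the union is just that shape — boundary = 61.00 mm. So its perimeter = 61.00 mm. Layer 76 (z = 18.24): the cube does not reach this height (z outside [0, 10]); the r=10 sphere at (14, 16) contributes a regular 32-gon of circumradius √(10²−3.74²) = 9.274 (perimeter = 2·32·9.274·sin(180°/32) = 58.18 mm); the cube at (8.5, -3) is present — its section is the full 26.5×25 rectangle (perimeter 103.00 mm); the cone at (4.5, 12.5) (r1=10.5→r2=0.5) has section circumradius 1.344 here — a regular 32-gon (perimeter = 2·32·1.344·sin(180°/32) = 8.43 mm); Taking the union: the regions partially overlap (shared area 199.67 mm²), so the edge portions inside another operand are dropped and the merged outline is re-measured after clipping — boundary = 112.61 mm. So its perimeter = 112.61 mm. Layer 76 is larger (112.61 vs 61.00 mm).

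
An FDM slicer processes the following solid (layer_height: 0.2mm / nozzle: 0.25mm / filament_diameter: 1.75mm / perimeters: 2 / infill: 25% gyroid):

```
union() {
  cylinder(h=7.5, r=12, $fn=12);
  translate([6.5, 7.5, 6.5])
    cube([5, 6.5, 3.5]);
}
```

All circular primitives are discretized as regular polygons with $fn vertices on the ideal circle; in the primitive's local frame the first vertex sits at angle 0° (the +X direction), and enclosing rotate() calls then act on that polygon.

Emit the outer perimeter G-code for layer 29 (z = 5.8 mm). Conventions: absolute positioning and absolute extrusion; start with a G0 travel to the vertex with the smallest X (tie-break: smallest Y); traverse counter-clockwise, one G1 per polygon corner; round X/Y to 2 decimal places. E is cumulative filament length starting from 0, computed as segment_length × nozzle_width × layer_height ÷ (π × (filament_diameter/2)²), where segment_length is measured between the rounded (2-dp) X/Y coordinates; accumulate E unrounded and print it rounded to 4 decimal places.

G0 X-12.00 Y0.00 Z5.80
G1 X-10.39 Y-6.00 E0.1291
G1 X-6.00 Y-10.39 E0.2582
G1 X0.00 Y-12.00 E0.3873
G1 X6.00 Y-10.39 E0.5165
G1 X10.39 Y-6.00 E0.6455
G1 X12.00 Y0.00 E0.7747
G1 X10.39 Y6.00 E0.9038
G1 X6.00 Y10.39 E1.0329
G1 X0.00 Y12.00 E1.1620
G1 X-6.00 Y10.39 E1.2911
G1 X-10.39 Y6.00 E1.4202
G1 X-12.00 Y0.00 E1.5493

At z = 5.8 mm: the cylinder: section is a regular 12-gon, circumradius r=12; the cube at (6.5, 7.5) is absent (z outside [6.5, 10]); Taking the union: only the r=12 cylinder is present, so the union is just that shape — 1 connected region. The outline is a single polygon with 12 vertices. Extrusion per mm of travel: 0.25 × 0.2 / (π × 0.875²) = 0.020788. Accumulating E over each segment gives final E = 1.5493.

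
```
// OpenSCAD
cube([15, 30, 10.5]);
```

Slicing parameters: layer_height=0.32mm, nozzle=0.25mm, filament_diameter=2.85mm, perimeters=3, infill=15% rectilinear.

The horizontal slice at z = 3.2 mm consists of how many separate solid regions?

At z = 3.2 mm: the 15×30 cube contributes its full rectangle. The result has 1 disconnected region.

1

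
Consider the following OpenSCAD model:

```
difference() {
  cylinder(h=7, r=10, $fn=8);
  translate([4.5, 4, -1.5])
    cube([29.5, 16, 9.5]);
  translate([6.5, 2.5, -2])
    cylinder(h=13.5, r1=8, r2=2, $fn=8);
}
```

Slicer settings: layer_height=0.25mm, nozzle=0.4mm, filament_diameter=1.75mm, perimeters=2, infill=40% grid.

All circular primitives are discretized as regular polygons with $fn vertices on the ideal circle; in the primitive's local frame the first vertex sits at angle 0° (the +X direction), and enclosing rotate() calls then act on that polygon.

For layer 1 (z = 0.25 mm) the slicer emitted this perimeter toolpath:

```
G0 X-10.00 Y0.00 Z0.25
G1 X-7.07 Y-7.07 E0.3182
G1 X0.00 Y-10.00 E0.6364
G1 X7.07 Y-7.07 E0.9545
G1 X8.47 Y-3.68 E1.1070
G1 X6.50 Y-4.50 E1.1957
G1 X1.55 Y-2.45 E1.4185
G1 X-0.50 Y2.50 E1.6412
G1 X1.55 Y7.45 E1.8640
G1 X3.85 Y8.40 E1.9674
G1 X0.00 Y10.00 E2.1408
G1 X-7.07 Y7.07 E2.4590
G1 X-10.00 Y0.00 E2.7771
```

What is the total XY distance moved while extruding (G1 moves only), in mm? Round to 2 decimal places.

Sum the Euclidean lengths of each G1 segment: total = 66.80 mm.

66.80 mm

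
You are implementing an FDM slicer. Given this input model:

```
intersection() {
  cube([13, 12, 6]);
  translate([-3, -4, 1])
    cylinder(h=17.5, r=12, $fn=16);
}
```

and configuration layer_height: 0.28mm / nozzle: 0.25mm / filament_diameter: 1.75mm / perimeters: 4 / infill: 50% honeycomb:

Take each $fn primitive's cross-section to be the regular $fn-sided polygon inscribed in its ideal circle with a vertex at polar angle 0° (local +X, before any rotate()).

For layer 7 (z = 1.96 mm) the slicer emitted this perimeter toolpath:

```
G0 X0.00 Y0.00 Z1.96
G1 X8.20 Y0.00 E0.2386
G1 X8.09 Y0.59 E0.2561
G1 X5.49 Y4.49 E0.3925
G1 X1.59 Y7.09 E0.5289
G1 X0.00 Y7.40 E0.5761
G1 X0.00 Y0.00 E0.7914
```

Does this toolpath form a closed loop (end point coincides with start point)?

yes

Start point (G0): (0.00, 0.00). End point (last G1): the path returns to the start — closed.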